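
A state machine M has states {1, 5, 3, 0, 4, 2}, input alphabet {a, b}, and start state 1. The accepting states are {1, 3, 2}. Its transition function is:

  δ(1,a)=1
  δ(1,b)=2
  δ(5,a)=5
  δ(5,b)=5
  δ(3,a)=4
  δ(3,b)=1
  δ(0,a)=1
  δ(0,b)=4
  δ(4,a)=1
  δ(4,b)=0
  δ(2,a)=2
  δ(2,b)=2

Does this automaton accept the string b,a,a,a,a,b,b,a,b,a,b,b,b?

Yes

Trace: 1 -b-> 2 -a-> 2 -a-> 2 -a-> 2 -a-> 2 -b-> 2 -b-> 2 -a-> 2 -b-> 2 -a-> 2 -b-> 2 -b-> 2 -b-> 2
End state 2 is accepting.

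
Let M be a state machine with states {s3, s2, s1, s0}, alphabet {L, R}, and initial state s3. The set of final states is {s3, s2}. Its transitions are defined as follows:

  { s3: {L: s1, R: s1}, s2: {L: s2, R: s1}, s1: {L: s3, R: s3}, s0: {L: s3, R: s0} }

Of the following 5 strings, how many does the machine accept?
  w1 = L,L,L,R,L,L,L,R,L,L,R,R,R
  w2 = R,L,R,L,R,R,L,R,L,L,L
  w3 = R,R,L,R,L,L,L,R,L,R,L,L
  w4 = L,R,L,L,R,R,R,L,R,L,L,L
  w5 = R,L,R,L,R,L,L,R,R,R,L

w1: s3 → s1 → s3 → s1 → s3 → s1 → s3 → s1 → s3 → s1 → s3 → s1 → s3 → s1  → end s1, rejected
w2: s3 → s1 → s3 → s1 → s3 → s1 → s3 → s1 → s3 → s1 → s3 → s1  → end s1, rejected
w3: s3 → s1 → s3 → s1 → s3 → s1 → s3 → s1 → s3 → s1 → s3 → s1 → s3  → end s3, accepted
w4: s3 → s1 → s3 → s1 → s3 → s1 → s3 → s1 → s3 → s1 → s3 → s1 → s3  → end s3, accepted
w5: s3 → s1 → s3 → s1 → s3 → s1 → s3 → s1 → s3 → s1 → s3 → s1  → end s1, rejected

2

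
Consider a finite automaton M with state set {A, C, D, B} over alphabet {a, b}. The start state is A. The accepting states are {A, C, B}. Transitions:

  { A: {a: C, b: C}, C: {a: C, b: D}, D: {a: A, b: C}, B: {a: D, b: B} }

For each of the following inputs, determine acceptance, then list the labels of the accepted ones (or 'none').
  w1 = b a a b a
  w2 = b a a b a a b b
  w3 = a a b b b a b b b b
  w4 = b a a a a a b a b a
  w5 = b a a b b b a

w1: Trace: A -b-> C -a-> C -a-> C -b-> D -a-> A  → end A, accepted
w2: Trace: A -b-> C -a-> C -a-> C -b-> D -a-> A -a-> C -b-> D -b-> C  → end C, accepted
w3: Trace: A -a-> C -a-> C -b-> D -b-> C -b-> D -a-> A -b-> C -b-> D -b-> C -b-> D  → end D, rejected
w4: Trace: A -b-> C -a-> C -a-> C -a-> C -a-> C -a-> C -b-> D -a-> A -b-> C -a-> C  → end C, accepted
w5: Trace: A -b-> C -a-> C -a-> C -b-> D -b-> C -b-> D -a-> A  → end A, accepted

w1, w2, w4, w5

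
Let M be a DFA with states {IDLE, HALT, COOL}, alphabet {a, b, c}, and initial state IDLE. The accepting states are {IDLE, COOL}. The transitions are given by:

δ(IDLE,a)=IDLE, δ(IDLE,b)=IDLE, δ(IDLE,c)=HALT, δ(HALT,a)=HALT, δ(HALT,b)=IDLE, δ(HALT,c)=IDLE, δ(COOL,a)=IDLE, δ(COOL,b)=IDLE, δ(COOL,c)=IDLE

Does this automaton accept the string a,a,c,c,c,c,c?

No

IDLE → IDLE → IDLE → HALT → IDLE → HALT → IDLE → HALT
End state HALT is not accepting.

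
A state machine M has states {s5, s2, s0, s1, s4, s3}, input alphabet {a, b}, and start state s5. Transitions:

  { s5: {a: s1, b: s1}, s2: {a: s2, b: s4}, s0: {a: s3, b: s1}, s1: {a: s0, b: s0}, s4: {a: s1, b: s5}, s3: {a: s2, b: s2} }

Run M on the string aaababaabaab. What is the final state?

s2

s5 → s1 → s0 → s3 → s2 → s2 → s4 → s1 → s0 → s1 → s0 → s3 → s2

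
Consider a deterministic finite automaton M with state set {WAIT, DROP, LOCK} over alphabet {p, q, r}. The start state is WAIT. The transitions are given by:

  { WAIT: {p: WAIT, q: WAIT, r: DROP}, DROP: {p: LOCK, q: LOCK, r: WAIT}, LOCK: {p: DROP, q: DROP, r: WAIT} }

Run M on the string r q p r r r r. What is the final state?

DROP

start at WAIT
read 'r': WAIT → DROP
read 'q': DROP → LOCK
read 'p': LOCK → DROP
read 'r': DROP → WAIT
read 'r': WAIT → DROP
read 'r': DROP → WAIT
read 'r': WAIT → DROP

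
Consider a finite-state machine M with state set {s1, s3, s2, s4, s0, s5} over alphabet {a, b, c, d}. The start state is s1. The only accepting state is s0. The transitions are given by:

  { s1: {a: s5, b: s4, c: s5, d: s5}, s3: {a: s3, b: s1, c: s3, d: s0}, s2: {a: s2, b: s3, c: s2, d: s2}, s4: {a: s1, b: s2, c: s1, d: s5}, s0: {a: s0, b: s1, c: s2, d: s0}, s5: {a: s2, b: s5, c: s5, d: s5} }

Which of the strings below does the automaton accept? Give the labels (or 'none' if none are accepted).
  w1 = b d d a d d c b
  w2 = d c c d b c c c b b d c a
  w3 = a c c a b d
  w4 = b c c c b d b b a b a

w1:
  start at s1
  read 'b': s1 → s4
  read 'd': s4 → s5
  read 'd': s5 → s5
  read 'a': s5 → s2
  read 'd': s2 → s2
  read 'd': s2 → s2
  read 'c': s2 → s2
  read 'b': s2 → s3
  end s3, rejected
w2:
  start at s1
  read 'd': s1 → s5
  read 'c': s5 → s5
  read 'c': s5 → s5
  read 'd': s5 → s5
  read 'b': s5 → s5
  read 'c': s5 → s5
  read 'c': s5 → s5
  read 'c': s5 → s5
  read 'b': s5 → s5
  read 'b': s5 → s5
  read 'd': s5 → s5
  read 'c': s5 → s5
  read 'a': s5 → s2
  end s2, rejected
w3:
  start at s1
  read 'a': s1 → s5
  read 'c': s5 → s5
  read 'c': s5 → s5
  read 'a': s5 → s2
  read 'b': s2 → s3
  read 'd': s3 → s0
  end s0, accepted
w4:
  start at s1
  read 'b': s1 → s4
  read 'c': s4 → s1
  read 'c': s1 → s5
  read 'c': s5 → s5
  read 'b': s5 → s5
  read 'd': s5 → s5
  read 'b': s5 → s5
  read 'b': s5 → s5
  read 'a': s5 → s2
  read 'b': s2 → s3
  read 'a': s3 → s3
  end s3, rejected

w3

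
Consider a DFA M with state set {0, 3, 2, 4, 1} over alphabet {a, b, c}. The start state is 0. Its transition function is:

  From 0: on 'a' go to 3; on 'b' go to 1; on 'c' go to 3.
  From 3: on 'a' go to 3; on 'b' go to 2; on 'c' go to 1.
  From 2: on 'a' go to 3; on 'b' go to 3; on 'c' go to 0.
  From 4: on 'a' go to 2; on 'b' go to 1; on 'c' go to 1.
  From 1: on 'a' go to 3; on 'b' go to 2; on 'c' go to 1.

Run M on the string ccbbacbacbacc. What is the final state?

1

start at 0
read 'c': 0 → 3
read 'c': 3 → 1
read 'b': 1 → 2
read 'b': 2 → 3
read 'a': 3 → 3
read 'c': 3 → 1
read 'b': 1 → 2
read 'a': 2 → 3
read 'c': 3 → 1
read 'b': 1 → 2
read 'a': 2 → 3
read 'c': 3 → 1
read 'c': 1 → 1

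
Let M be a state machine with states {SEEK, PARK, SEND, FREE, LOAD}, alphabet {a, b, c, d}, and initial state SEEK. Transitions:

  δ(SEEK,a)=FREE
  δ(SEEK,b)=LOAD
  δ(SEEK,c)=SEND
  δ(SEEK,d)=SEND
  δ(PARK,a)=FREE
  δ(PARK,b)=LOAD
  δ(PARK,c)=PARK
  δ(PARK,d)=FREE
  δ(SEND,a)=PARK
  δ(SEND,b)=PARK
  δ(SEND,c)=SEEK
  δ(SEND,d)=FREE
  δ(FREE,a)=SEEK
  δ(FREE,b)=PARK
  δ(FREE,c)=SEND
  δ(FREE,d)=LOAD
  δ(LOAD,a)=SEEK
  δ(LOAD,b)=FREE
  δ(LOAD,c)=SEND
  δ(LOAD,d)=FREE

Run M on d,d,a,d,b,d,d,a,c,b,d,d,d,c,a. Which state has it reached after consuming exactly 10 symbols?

PARK

Trace: SEEK -d-> SEND -d-> FREE -a-> SEEK -d-> SEND -b-> PARK -d-> FREE -d-> LOAD -a-> SEEK -c-> SEND -b-> PARK
After 10 symbols: PARK.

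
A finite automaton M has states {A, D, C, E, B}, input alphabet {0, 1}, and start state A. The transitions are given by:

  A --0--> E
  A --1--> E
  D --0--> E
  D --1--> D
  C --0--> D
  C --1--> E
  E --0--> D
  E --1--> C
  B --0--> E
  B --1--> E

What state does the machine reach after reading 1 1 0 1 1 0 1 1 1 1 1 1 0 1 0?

E

A → E → C → D → D → D → E → C → E → C → E → C → E → D → D → E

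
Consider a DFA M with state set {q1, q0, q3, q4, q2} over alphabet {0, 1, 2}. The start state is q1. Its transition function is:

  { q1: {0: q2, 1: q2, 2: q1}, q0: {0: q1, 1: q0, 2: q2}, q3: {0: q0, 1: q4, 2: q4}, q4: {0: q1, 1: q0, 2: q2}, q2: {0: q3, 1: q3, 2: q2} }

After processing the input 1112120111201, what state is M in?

q4

Trace: q1 -1-> q2 -1-> q3 -1-> q4 -2-> q2 -1-> q3 -2-> q4 -0-> q1 -1-> q2 -1-> q3 -1-> q4 -2-> q2 -0-> q3 -1-> q4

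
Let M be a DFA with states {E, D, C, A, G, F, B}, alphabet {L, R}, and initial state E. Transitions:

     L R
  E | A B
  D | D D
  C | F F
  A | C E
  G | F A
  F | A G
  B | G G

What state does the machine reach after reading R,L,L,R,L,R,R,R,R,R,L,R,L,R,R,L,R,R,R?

E → B → G → F → G → F → G → A → E → B → G → F → G → F → G → A → C → F → G → A

A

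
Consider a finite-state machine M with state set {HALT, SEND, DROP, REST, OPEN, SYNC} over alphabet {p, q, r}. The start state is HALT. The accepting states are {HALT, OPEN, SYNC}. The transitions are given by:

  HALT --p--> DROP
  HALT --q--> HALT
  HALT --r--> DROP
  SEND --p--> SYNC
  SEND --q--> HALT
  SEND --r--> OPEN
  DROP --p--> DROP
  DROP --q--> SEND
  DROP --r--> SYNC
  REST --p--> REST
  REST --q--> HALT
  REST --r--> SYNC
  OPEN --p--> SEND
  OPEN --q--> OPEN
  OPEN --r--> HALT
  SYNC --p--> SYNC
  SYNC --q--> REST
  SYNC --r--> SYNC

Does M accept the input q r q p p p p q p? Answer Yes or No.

Trace: HALT -q-> HALT -r-> DROP -q-> SEND -p-> SYNC -p-> SYNC -p-> SYNC -p-> SYNC -q-> REST -p-> REST
End state REST is not accepting.

No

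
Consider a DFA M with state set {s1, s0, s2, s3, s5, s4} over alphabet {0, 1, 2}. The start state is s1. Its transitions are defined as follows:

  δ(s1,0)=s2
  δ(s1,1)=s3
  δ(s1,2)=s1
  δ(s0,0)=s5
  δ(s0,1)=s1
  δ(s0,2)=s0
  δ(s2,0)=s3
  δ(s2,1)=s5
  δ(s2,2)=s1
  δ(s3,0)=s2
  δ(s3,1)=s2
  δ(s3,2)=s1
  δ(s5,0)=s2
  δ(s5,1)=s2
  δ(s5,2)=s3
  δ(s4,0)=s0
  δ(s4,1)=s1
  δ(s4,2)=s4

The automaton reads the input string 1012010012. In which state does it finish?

Trace: s1 -1-> s3 -0-> s2 -1-> s5 -2-> s3 -0-> s2 -1-> s5 -0-> s2 -0-> s3 -1-> s2 -2-> s1

s1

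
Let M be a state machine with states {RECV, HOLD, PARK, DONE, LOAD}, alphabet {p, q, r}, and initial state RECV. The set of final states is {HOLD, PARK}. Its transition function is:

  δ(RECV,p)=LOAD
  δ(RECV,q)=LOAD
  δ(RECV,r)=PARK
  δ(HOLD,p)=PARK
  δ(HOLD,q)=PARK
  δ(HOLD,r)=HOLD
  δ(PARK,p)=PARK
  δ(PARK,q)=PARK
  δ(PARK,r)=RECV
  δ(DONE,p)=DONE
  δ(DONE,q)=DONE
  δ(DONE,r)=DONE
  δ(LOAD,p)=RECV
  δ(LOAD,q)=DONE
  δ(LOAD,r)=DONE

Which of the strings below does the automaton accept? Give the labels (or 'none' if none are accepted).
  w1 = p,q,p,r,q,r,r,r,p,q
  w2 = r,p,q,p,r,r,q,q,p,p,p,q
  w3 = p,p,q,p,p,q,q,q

w2

w1:
  start at RECV
  read 'p': RECV → LOAD
  read 'q': LOAD → DONE
  read 'p': DONE → DONE
  read 'r': DONE → DONE
  read 'q': DONE → DONE
  read 'r': DONE → DONE
  read 'r': DONE → DONE
  read 'r': DONE → DONE
  read 'p': DONE → DONE
  read 'q': DONE → DONE
  end DONE, rejected
w2:
  start at RECV
  read 'r': RECV → PARK
  read 'p': PARK → PARK
  read 'q': PARK → PARK
  read 'p': PARK → PARK
  read 'r': PARK → RECV
  read 'r': RECV → PARK
  read 'q': PARK → PARK
  read 'q': PARK → PARK
  read 'p': PARK → PARK
  read 'p': PARK → PARK
  read 'p': PARK → PARK
  read 'q': PARK → PARK
  end PARK, accepted
w3:
  start at RECV
  read 'p': RECV → LOAD
  read 'p': LOAD → RECV
  read 'q': RECV → LOAD
  read 'p': LOAD → RECV
  read 'p': RECV → LOAD
  read 'q': LOAD → DONE
  read 'q': DONE → DONE
  read 'q': DONE → DONE
  end DONE, rejected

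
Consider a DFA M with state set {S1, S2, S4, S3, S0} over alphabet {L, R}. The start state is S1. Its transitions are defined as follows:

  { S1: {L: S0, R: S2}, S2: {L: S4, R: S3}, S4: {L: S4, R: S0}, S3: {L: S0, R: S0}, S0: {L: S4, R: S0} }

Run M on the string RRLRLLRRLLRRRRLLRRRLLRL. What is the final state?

S4

Trace: S1 -R-> S2 -R-> S3 -L-> S0 -R-> S0 -L-> S4 -L-> S4 -R-> S0 -R-> S0 -L-> S4 -L-> S4 -R-> S0 -R-> S0 -R-> S0 -R-> S0 -L-> S4 -L-> S4 -R-> S0 -R-> S0 -R-> S0 -L-> S4 -L-> S4 -R-> S0 -L-> S4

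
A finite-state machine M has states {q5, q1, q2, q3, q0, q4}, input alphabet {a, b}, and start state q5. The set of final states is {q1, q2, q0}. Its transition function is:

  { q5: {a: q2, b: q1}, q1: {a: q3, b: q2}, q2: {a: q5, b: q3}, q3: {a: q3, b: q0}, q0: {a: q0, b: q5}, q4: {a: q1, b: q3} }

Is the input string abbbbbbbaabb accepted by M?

start at q5
read 'a': q5 → q2
read 'b': q2 → q3
read 'b': q3 → q0
read 'b': q0 → q5
read 'b': q5 → q1
read 'b': q1 → q2
read 'b': q2 → q3
read 'b': q3 → q0
read 'a': q0 → q0
read 'a': q0 → q0
read 'b': q0 → q5
read 'b': q5 → q1
End state q1 is accepting.

Yes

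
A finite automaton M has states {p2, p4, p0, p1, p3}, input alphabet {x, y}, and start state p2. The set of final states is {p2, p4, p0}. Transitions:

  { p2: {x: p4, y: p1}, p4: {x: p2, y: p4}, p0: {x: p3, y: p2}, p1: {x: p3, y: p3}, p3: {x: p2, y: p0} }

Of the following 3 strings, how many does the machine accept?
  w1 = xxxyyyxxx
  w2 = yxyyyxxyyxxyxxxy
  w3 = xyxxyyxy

1

w1:
  start at p2
  read 'x': p2 → p4
  read 'x': p4 → p2
  read 'x': p2 → p4
  read 'y': p4 → p4
  read 'y': p4 → p4
  read 'y': p4 → p4
  read 'x': p4 → p2
  read 'x': p2 → p4
  read 'x': p4 → p2
  end p2, accepted
w2:
  start at p2
  read 'y': p2 → p1
  read 'x': p1 → p3
  read 'y': p3 → p0
  read 'y': p0 → p2
  read 'y': p2 → p1
  read 'x': p1 → p3
  read 'x': p3 → p2
  read 'y': p2 → p1
  read 'y': p1 → p3
  read 'x': p3 → p2
  read 'x': p2 → p4
  read 'y': p4 → p4
  read 'x': p4 → p2
  read 'x': p2 → p4
  read 'x': p4 → p2
  read 'y': p2 → p1
  end p1, rejected
w3:
  start at p2
  read 'x': p2 → p4
  read 'y': p4 → p4
  read 'x': p4 → p2
  read 'x': p2 → p4
  read 'y': p4 → p4
  read 'y': p4 → p4
  read 'x': p4 → p2
  read 'y': p2 → p1
  end p1, rejected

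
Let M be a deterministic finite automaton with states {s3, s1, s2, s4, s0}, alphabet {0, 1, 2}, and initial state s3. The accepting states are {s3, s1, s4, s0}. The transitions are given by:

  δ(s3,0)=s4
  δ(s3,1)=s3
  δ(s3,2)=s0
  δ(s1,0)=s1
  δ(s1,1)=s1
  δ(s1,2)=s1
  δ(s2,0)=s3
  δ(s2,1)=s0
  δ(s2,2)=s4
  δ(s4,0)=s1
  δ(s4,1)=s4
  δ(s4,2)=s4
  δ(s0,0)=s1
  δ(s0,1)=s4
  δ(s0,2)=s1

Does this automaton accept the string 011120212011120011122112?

s3 → s4 → s4 → s4 → s4 → s4 → s1 → s1 → s1 → s1 → s1 → s1 → s1 → s1 → s1 → s1 → s1 → s1 → s1 → s1 → s1 → s1 → s1 → s1 → s1
End state s1 is accepting.

Yes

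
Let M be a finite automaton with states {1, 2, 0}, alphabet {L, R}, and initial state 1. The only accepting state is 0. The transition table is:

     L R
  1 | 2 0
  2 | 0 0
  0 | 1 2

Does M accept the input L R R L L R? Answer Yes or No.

Yes

Trace: 1 -L-> 2 -R-> 0 -R-> 2 -L-> 0 -L-> 1 -R-> 0
End state 0 is accepting.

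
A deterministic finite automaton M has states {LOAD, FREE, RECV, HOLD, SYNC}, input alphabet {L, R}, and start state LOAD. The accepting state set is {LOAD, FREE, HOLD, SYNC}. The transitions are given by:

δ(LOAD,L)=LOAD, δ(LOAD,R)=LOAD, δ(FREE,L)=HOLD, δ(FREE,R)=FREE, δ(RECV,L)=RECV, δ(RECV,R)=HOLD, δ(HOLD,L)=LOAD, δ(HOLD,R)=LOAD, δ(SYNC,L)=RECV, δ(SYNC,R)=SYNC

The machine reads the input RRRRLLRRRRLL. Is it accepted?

start at LOAD
read 'R': LOAD → LOAD
read 'R': LOAD → LOAD
read 'R': LOAD → LOAD
read 'R': LOAD → LOAD
read 'L': LOAD → LOAD
read 'L': LOAD → LOAD
read 'R': LOAD → LOAD
read 'R': LOAD → LOAD
read 'R': LOAD → LOAD
read 'R': LOAD → LOAD
read 'L': LOAD → LOAD
read 'L': LOAD → LOAD
End state LOAD is accepting.

Yes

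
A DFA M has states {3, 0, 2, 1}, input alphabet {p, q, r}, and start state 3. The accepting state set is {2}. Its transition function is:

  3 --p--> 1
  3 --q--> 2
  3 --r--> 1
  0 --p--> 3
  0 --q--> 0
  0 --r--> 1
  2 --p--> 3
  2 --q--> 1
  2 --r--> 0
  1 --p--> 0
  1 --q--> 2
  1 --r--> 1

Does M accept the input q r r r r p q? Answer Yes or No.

start at 3
read 'q': 3 → 2
read 'r': 2 → 0
read 'r': 0 → 1
read 'r': 1 → 1
read 'r': 1 → 1
read 'p': 1 → 0
read 'q': 0 → 0
End state 0 is not accepting.

No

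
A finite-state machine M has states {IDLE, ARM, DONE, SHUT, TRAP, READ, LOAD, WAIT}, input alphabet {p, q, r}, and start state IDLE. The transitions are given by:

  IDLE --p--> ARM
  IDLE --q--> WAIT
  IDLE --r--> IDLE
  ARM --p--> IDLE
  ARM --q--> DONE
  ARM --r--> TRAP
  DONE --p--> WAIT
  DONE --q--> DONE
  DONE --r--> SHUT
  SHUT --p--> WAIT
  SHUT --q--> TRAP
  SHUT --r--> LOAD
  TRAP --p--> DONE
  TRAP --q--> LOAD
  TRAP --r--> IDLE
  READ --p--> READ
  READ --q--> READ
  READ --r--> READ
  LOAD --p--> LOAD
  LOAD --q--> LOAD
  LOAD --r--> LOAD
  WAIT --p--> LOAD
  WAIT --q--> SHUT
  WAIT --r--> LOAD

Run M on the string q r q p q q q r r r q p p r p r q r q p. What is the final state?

start at IDLE
read 'q': IDLE → WAIT
read 'r': WAIT → LOAD
read 'q': LOAD → LOAD
read 'p': LOAD → LOAD
read 'q': LOAD → LOAD
read 'q': LOAD → LOAD
read 'q': LOAD → LOAD
read 'r': LOAD → LOAD
read 'r': LOAD → LOAD
read 'r': LOAD → LOAD
read 'q': LOAD → LOAD
read 'p': LOAD → LOAD
read 'p': LOAD → LOAD
read 'r': LOAD → LOAD
read 'p': LOAD → LOAD
read 'r': LOAD → LOAD
read 'q': LOAD → LOAD
read 'r': LOAD → LOAD
read 'q': LOAD → LOAD
read 'p': LOAD → LOAD

LOAD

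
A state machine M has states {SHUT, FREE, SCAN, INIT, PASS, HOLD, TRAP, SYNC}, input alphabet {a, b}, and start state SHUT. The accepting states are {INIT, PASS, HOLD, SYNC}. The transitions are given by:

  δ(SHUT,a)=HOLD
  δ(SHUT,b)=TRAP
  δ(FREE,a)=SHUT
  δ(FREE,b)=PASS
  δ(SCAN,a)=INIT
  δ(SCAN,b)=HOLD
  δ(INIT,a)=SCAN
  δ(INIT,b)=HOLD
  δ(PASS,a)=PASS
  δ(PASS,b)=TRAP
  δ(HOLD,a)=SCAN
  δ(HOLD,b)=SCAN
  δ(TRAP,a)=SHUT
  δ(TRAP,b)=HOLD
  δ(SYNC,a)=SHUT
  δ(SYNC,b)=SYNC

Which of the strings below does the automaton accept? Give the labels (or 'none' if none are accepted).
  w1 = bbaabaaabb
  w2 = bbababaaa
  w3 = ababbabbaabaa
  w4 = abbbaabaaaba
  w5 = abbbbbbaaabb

w1: SHUT → TRAP → HOLD → SCAN → INIT → HOLD → SCAN → INIT → SCAN → HOLD → SCAN  → end SCAN, rejected
w2: SHUT → TRAP → HOLD → SCAN → HOLD → SCAN → HOLD → SCAN → INIT → SCAN  → end SCAN, rejected
w3: SHUT → HOLD → SCAN → INIT → HOLD → SCAN → INIT → HOLD → SCAN → INIT → SCAN → HOLD → SCAN → INIT  → end INIT, accepted
w4: SHUT → HOLD → SCAN → HOLD → SCAN → INIT → SCAN → HOLD → SCAN → INIT → SCAN → HOLD → SCAN  → end SCAN, rejected
w5: SHUT → HOLD → SCAN → HOLD → SCAN → HOLD → SCAN → HOLD → SCAN → INIT → SCAN → HOLD → SCAN  → end SCAN, rejected

w3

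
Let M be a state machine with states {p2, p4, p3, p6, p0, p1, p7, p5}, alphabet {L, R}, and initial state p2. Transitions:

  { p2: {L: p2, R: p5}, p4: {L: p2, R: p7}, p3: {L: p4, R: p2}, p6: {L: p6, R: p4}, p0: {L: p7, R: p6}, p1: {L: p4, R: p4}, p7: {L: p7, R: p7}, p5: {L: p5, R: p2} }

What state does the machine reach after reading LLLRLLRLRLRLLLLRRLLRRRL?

p2 → p2 → p2 → p2 → p5 → p5 → p5 → p2 → p2 → p5 → p5 → p2 → p2 → p2 → p2 → p2 → p5 → p2 → p2 → p2 → p5 → p2 → p5 → p5

p5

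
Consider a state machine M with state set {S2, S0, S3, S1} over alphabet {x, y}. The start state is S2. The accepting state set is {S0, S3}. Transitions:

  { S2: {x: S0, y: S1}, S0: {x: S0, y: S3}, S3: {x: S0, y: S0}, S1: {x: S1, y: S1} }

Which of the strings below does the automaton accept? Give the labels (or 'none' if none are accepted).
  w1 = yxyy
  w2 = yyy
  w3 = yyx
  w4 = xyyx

w1: Trace: S2 -y-> S1 -x-> S1 -y-> S1 -y-> S1  → end S1, rejected
w2: Trace: S2 -y-> S1 -y-> S1 -y-> S1  → end S1, rejected
w3: Trace: S2 -y-> S1 -y-> S1 -x-> S1  → end S1, rejected
w4: Trace: S2 -x-> S0 -y-> S3 -y-> S0 -x-> S0  → end S0, accepted

w4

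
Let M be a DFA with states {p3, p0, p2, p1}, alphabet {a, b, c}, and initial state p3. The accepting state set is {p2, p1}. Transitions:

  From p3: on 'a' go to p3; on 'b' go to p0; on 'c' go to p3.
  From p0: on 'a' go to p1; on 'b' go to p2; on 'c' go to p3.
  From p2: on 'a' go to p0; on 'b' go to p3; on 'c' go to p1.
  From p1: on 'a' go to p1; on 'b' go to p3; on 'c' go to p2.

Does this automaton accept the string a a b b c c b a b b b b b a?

No

p3 → p3 → p3 → p0 → p2 → p1 → p2 → p3 → p3 → p0 → p2 → p3 → p0 → p2 → p0
End state p0 is not accepting.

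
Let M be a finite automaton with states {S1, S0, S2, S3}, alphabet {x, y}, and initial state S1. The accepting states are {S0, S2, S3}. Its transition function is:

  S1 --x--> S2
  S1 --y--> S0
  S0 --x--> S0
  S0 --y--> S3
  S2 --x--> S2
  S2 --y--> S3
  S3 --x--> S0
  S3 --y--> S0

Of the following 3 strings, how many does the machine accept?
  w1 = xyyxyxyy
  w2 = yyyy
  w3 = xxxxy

3

w1: S1 → S2 → S3 → S0 → S0 → S3 → S0 → S3 → S0  → end S0, accepted
w2: S1 → S0 → S3 → S0 → S3  → end S3, accepted
w3: S1 → S2 → S2 → S2 → S2 → S3  → end S3, accepted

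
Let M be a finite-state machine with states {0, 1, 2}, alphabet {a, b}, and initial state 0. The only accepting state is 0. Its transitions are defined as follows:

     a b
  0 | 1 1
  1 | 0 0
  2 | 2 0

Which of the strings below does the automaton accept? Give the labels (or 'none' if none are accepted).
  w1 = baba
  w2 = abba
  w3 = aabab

w1: 0 → 1 → 0 → 1 → 0  → end 0, accepted
w2: 0 → 1 → 0 → 1 → 0  → end 0, accepted
w3: 0 → 1 → 0 → 1 → 0 → 1  → end 1, rejected

w1, w2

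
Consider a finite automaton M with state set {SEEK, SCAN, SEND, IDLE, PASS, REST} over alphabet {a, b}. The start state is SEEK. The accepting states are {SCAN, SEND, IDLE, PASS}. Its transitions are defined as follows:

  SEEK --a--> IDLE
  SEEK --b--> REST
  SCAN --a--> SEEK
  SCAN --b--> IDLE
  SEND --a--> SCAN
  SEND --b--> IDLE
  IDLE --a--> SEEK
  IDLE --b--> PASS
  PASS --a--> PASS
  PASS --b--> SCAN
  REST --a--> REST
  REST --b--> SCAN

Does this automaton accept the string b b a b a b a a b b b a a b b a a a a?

Yes

SEEK → REST → SCAN → SEEK → REST → REST → SCAN → SEEK → IDLE → PASS → SCAN → IDLE → SEEK → IDLE → PASS → SCAN → SEEK → IDLE → SEEK → IDLE
End state IDLE is accepting.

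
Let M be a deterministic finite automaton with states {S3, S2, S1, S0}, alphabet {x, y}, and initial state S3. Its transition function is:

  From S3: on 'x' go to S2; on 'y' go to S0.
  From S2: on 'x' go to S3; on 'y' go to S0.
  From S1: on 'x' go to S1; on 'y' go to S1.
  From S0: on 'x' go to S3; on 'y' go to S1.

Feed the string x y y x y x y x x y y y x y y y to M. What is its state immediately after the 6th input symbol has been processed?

S1

start at S3
read 'x': S3 → S2
read 'y': S2 → S0
read 'y': S0 → S1
read 'x': S1 → S1
read 'y': S1 → S1
read 'x': S1 → S1
After 6 symbols: S1.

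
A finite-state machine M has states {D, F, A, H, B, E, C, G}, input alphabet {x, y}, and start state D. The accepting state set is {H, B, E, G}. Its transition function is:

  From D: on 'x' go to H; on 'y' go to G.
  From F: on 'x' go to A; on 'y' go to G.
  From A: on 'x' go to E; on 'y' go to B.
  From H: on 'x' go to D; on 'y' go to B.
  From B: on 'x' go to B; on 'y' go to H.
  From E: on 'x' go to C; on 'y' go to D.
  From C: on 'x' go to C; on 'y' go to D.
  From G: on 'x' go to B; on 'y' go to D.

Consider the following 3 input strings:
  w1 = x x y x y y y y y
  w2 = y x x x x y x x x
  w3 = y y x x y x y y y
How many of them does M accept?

2

w1: D → H → D → G → B → H → B → H → B → H  → end H, accepted
w2: D → G → B → B → B → B → H → D → H → D  → end D, rejected
w3: D → G → D → H → D → G → B → H → B → H  → end H, accepted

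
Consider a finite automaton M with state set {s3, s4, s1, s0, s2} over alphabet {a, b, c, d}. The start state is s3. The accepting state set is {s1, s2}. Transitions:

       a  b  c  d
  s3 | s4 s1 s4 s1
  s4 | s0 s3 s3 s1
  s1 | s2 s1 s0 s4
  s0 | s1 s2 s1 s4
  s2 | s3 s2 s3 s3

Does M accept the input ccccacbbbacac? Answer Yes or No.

No

s3 → s4 → s3 → s4 → s3 → s4 → s3 → s1 → s1 → s1 → s2 → s3 → s4 → s3
End state s3 is not accepting.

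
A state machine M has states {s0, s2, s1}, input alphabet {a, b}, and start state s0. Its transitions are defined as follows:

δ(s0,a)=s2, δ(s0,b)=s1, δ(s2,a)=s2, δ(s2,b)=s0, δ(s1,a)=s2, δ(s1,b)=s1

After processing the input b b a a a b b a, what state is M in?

start at s0
read 'b': s0 → s1
read 'b': s1 → s1
read 'a': s1 → s2
read 'a': s2 → s2
read 'a': s2 → s2
read 'b': s2 → s0
read 'b': s0 → s1
read 'a': s1 → s2

s2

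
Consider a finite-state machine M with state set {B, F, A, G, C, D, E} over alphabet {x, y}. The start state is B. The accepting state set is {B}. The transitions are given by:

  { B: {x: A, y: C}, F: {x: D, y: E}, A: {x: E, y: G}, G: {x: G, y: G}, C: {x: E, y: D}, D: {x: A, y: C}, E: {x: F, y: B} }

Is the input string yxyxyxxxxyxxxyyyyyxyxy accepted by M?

B → C → E → B → A → G → G → G → G → G → G → G → G → G → G → G → G → G → G → G → G → G → G
End state G is not accepting.

No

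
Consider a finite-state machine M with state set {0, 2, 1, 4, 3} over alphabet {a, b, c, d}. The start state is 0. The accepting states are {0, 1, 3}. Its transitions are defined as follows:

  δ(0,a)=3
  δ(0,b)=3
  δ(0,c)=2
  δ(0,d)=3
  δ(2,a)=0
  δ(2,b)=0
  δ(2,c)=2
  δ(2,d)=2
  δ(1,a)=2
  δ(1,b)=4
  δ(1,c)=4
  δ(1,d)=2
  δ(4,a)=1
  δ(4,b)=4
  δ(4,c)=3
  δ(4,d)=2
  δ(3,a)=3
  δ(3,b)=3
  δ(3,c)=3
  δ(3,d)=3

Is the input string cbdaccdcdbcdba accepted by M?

Trace: 0 -c-> 2 -b-> 0 -d-> 3 -a-> 3 -c-> 3 -c-> 3 -d-> 3 -c-> 3 -d-> 3 -b-> 3 -c-> 3 -d-> 3 -b-> 3 -a-> 3
End state 3 is accepting.

Yes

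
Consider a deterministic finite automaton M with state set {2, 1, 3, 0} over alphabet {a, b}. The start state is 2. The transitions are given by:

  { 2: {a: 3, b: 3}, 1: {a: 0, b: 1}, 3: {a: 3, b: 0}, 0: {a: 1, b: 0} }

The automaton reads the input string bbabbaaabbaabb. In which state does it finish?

2 → 3 → 0 → 1 → 1 → 1 → 0 → 1 → 0 → 0 → 0 → 1 → 0 → 0 → 0

0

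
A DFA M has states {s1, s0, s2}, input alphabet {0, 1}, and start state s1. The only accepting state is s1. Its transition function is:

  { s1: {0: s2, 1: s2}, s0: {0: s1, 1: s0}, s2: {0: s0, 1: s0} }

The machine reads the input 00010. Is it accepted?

No

Trace: s1 -0-> s2 -0-> s0 -0-> s1 -1-> s2 -0-> s0
End state s0 is not accepting.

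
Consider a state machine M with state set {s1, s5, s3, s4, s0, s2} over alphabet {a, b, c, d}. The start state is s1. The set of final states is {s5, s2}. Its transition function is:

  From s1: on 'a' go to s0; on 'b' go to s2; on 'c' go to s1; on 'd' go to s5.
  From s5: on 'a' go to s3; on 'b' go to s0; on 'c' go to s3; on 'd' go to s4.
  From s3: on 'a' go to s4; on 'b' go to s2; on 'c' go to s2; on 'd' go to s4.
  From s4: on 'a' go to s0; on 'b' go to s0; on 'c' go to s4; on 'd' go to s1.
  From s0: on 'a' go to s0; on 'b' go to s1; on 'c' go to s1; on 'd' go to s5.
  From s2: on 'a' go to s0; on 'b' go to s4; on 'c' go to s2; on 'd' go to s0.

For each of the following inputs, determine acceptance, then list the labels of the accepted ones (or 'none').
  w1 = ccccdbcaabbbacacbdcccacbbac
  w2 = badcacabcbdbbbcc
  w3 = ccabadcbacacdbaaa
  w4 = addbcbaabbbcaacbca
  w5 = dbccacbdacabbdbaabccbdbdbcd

w5

w1: Trace: s1 -c-> s1 -c-> s1 -c-> s1 -c-> s1 -d-> s5 -b-> s0 -c-> s1 -a-> s0 -a-> s0 -b-> s1 -b-> s2 -b-> s4 -a-> s0 -c-> s1 -a-> s0 -c-> s1 -b-> s2 -d-> s0 -c-> s1 -c-> s1 -c-> s1 -a-> s0 -c-> s1 -b-> s2 -b-> s4 -a-> s0 -c-> s1  → end s1, rejected
w2: Trace: s1 -b-> s2 -a-> s0 -d-> s5 -c-> s3 -a-> s4 -c-> s4 -a-> s0 -b-> s1 -c-> s1 -b-> s2 -d-> s0 -b-> s1 -b-> s2 -b-> s4 -c-> s4 -c-> s4  → end s4, rejected
w3: Trace: s1 -c-> s1 -c-> s1 -a-> s0 -b-> s1 -a-> s0 -d-> s5 -c-> s3 -b-> s2 -a-> s0 -c-> s1 -a-> s0 -c-> s1 -d-> s5 -b-> s0 -a-> s0 -a-> s0 -a-> s0  → end s0, rejected
w4: Trace: s1 -a-> s0 -d-> s5 -d-> s4 -b-> s0 -c-> s1 -b-> s2 -a-> s0 -a-> s0 -b-> s1 -b-> s2 -b-> s4 -c-> s4 -a-> s0 -a-> s0 -c-> s1 -b-> s2 -c-> s2 -a-> s0  → end s0, rejected
w5: Trace: s1 -d-> s5 -b-> s0 -c-> s1 -c-> s1 -a-> s0 -c-> s1 -b-> s2 -d-> s0 -a-> s0 -c-> s1 -a-> s0 -b-> s1 -b-> s2 -d-> s0 -b-> s1 -a-> s0 -a-> s0 -b-> s1 -c-> s1 -c-> s1 -b-> s2 -d-> s0 -b-> s1 -d-> s5 -b-> s0 -c-> s1 -d-> s5  → end s5, accepted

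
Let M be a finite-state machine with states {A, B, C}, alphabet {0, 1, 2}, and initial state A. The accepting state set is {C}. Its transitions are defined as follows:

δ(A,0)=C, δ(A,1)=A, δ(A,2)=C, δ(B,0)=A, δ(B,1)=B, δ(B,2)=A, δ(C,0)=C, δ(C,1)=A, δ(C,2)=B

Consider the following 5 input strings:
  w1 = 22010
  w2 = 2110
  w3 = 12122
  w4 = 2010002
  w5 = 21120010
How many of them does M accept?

3

w1: A → C → B → A → A → C  → end C, accepted
w2: A → C → A → A → C  → end C, accepted
w3: A → A → C → A → C → B  → end B, rejected
w4: A → C → C → A → C → C → C → B  → end B, rejected
w5: A → C → A → A → C → C → C → A → C  → end C, accepted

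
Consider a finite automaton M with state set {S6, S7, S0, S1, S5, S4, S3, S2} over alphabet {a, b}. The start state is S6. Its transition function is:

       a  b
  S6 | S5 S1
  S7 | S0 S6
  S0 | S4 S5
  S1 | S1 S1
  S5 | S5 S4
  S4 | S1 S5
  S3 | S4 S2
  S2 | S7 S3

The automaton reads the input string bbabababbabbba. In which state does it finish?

S1

start at S6
read 'b': S6 → S1
read 'b': S1 → S1
read 'a': S1 → S1
read 'b': S1 → S1
read 'a': S1 → S1
read 'b': S1 → S1
read 'a': S1 → S1
read 'b': S1 → S1
read 'b': S1 → S1
read 'a': S1 → S1
read 'b': S1 → S1
read 'b': S1 → S1
read 'b': S1 → S1
read 'a': S1 → S1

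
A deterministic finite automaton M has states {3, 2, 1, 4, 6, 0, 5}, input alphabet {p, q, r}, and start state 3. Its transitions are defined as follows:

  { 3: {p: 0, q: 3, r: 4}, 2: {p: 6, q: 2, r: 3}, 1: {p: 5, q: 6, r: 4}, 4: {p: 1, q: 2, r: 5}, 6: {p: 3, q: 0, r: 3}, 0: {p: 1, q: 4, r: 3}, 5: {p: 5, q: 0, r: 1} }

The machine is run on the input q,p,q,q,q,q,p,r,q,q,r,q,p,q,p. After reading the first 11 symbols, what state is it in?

4

3 → 3 → 0 → 4 → 2 → 2 → 2 → 6 → 3 → 3 → 3 → 4
After 11 symbols: 4.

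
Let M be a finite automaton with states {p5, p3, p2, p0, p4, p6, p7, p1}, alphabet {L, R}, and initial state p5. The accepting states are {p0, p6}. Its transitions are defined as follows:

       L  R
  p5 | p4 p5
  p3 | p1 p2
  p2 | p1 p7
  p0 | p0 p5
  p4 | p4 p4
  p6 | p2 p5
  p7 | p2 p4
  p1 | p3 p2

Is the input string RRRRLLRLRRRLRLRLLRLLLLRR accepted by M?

p5 → p5 → p5 → p5 → p5 → p4 → p4 → p4 → p4 → p4 → p4 → p4 → p4 → p4 → p4 → p4 → p4 → p4 → p4 → p4 → p4 → p4 → p4 → p4 → p4
End state p4 is not accepting.

No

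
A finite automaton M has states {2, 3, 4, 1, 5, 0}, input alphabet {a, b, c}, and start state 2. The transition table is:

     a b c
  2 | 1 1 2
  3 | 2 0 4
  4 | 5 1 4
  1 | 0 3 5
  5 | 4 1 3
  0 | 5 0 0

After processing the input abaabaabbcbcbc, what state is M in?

2 → 1 → 3 → 2 → 1 → 3 → 2 → 1 → 3 → 0 → 0 → 0 → 0 → 0 → 0

0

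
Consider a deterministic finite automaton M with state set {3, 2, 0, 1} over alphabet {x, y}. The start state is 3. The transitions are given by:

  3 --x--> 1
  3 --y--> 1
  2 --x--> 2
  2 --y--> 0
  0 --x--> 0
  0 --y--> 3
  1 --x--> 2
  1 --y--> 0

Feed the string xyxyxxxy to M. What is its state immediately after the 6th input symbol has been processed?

2

start at 3
read 'x': 3 → 1
read 'y': 1 → 0
read 'x': 0 → 0
read 'y': 0 → 3
read 'x': 3 → 1
read 'x': 1 → 2
After 6 symbols: 2.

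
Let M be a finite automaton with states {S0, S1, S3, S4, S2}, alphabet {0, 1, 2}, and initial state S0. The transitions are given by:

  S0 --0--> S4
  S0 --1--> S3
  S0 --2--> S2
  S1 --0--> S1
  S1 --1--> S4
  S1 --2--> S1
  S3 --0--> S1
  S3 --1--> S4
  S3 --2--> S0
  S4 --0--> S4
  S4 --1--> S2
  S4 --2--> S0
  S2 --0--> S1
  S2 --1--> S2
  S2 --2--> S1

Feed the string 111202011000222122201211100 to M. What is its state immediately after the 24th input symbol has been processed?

S4

start at S0
read '1': S0 → S3
read '1': S3 → S4
read '1': S4 → S2
read '2': S2 → S1
read '0': S1 → S1
read '2': S1 → S1
read '0': S1 → S1
read '1': S1 → S4
read '1': S4 → S2
read '0': S2 → S1
read '0': S1 → S1
read '0': S1 → S1
read '2': S1 → S1
read '2': S1 → S1
read '2': S1 → S1
read '1': S1 → S4
read '2': S4 → S0
read '2': S0 → S2
read '2': S2 → S1
read '0': S1 → S1
read '1': S1 → S4
read '2': S4 → S0
read '1': S0 → S3
read '1': S3 → S4
After 24 symbols: S4.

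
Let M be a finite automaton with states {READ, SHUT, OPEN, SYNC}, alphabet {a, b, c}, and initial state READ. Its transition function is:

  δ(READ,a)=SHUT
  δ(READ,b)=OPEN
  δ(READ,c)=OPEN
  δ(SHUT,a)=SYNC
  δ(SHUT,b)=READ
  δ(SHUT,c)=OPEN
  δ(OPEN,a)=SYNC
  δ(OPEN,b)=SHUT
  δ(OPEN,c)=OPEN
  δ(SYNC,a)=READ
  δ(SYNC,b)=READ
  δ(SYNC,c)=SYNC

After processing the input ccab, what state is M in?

READ

Trace: READ -c-> OPEN -c-> OPEN -a-> SYNC -b-> READ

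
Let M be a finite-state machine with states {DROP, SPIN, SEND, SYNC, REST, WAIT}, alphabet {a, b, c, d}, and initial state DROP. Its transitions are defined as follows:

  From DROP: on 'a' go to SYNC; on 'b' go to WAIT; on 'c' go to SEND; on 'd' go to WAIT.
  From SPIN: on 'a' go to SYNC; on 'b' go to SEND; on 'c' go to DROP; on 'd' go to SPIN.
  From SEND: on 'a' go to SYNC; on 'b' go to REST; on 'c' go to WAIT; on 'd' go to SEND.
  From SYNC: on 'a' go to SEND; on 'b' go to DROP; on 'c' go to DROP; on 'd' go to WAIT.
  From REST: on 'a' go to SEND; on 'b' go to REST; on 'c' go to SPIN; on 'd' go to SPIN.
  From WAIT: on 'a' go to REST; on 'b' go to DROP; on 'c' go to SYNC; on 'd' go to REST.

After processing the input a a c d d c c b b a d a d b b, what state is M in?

DROP → SYNC → SEND → WAIT → REST → SPIN → DROP → SEND → REST → REST → SEND → SEND → SYNC → WAIT → DROP → WAIT

WAIT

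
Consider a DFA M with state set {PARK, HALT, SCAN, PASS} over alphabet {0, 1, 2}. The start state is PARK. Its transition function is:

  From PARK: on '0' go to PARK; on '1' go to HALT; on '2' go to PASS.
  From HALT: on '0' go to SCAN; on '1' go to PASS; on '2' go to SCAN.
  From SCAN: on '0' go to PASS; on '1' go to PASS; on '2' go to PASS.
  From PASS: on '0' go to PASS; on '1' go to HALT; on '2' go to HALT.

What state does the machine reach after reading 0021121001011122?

SCAN

Trace: PARK -0-> PARK -0-> PARK -2-> PASS -1-> HALT -1-> PASS -2-> HALT -1-> PASS -0-> PASS -0-> PASS -1-> HALT -0-> SCAN -1-> PASS -1-> HALT -1-> PASS -2-> HALT -2-> SCAN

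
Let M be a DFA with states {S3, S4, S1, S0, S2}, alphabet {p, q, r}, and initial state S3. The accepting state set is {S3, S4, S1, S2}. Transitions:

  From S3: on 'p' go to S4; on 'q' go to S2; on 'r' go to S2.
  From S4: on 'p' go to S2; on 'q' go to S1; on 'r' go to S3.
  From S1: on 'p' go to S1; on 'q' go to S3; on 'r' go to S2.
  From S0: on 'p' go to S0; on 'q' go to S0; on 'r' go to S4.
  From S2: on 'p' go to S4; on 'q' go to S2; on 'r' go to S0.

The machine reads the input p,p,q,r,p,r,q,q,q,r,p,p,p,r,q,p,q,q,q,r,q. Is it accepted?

No

S3 → S4 → S2 → S2 → S0 → S0 → S4 → S1 → S3 → S2 → S0 → S0 → S0 → S0 → S4 → S1 → S1 → S3 → S2 → S2 → S0 → S0
End state S0 is not accepting.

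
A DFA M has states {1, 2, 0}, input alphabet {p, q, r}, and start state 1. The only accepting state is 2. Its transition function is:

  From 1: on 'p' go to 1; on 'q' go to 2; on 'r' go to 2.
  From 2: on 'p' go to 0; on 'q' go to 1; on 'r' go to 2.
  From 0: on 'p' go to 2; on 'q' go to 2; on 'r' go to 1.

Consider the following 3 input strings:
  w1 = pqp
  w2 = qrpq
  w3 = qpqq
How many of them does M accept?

w1:
  start at 1
  read 'p': 1 → 1
  read 'q': 1 → 2
  read 'p': 2 → 0
  end 0, rejected
w2:
  start at 1
  read 'q': 1 → 2
  read 'r': 2 → 2
  read 'p': 2 → 0
  read 'q': 0 → 2
  end 2, accepted
w3:
  start at 1
  read 'q': 1 → 2
  read 'p': 2 → 0
  read 'q': 0 → 2
  read 'q': 2 → 1
  end 1, rejected

1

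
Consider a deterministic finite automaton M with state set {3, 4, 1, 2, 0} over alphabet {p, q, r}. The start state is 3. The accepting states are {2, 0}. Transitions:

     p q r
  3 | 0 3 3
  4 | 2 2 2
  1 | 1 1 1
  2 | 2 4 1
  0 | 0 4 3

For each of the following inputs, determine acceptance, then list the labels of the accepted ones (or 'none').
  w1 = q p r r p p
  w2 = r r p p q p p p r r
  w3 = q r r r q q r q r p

w1, w3

w1: Trace: 3 -q-> 3 -p-> 0 -r-> 3 -r-> 3 -p-> 0 -p-> 0  → end 0, accepted
w2: Trace: 3 -r-> 3 -r-> 3 -p-> 0 -p-> 0 -q-> 4 -p-> 2 -p-> 2 -p-> 2 -r-> 1 -r-> 1  → end 1, rejected
w3: Trace: 3 -q-> 3 -r-> 3 -r-> 3 -r-> 3 -q-> 3 -q-> 3 -r-> 3 -q-> 3 -r-> 3 -p-> 0  → end 0, accepted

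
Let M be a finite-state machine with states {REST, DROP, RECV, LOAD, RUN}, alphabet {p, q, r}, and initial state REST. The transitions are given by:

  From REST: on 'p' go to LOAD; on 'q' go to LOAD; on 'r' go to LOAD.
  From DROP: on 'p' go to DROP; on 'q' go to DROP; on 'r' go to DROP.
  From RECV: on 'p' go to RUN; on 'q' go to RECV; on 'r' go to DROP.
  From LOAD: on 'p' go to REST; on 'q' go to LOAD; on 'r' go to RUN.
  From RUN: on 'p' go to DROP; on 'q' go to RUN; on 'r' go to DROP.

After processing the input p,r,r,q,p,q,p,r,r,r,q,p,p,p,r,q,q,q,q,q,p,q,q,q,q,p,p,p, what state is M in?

start at REST
read 'p': REST → LOAD
read 'r': LOAD → RUN
read 'r': RUN → DROP
read 'q': DROP → DROP
read 'p': DROP → DROP
read 'q': DROP → DROP
read 'p': DROP → DROP
read 'r': DROP → DROP
read 'r': DROP → DROP
read 'r': DROP → DROP
read 'q': DROP → DROP
read 'p': DROP → DROP
read 'p': DROP → DROP
read 'p': DROP → DROP
read 'r': DROP → DROP
read 'q': DROP → DROP
read 'q': DROP → DROP
read 'q': DROP → DROP
read 'q': DROP → DROP
read 'q': DROP → DROP
read 'p': DROP → DROP
read 'q': DROP → DROP
read 'q': DROP → DROP
read 'q': DROP → DROP
read 'q': DROP → DROP
read 'p': DROP → DROP
read 'p': DROP → DROP
read 'p': DROP → DROP

DROP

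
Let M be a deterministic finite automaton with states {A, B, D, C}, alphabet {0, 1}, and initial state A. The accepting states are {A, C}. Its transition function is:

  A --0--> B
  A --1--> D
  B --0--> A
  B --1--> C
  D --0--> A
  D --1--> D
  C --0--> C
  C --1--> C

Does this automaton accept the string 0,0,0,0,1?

start at A
read '0': A → B
read '0': B → A
read '0': A → B
read '0': B → A
read '1': A → D
End state D is not accepting.

No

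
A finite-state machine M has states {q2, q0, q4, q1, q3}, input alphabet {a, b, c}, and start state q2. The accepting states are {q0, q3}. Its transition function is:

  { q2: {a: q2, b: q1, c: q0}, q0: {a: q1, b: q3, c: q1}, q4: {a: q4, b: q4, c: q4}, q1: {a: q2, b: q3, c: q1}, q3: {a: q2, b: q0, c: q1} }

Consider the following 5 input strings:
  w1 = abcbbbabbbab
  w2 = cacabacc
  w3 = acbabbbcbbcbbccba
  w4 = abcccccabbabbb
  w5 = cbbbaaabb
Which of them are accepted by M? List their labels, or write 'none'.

w1, w4, w5

w1: Trace: q2 -a-> q2 -b-> q1 -c-> q1 -b-> q3 -b-> q0 -b-> q3 -a-> q2 -b-> q1 -b-> q3 -b-> q0 -a-> q1 -b-> q3  → end q3, accepted
w2: Trace: q2 -c-> q0 -a-> q1 -c-> q1 -a-> q2 -b-> q1 -a-> q2 -c-> q0 -c-> q1  → end q1, rejected
w3: Trace: q2 -a-> q2 -c-> q0 -b-> q3 -a-> q2 -b-> q1 -b-> q3 -b-> q0 -c-> q1 -b-> q3 -b-> q0 -c-> q1 -b-> q3 -b-> q0 -c-> q1 -c-> q1 -b-> q3 -a-> q2  → end q2, rejected
w4: Trace: q2 -a-> q2 -b-> q1 -c-> q1 -c-> q1 -c-> q1 -c-> q1 -c-> q1 -a-> q2 -b-> q1 -b-> q3 -a-> q2 -b-> q1 -b-> q3 -b-> q0  → end q0, accepted
w5: Trace: q2 -c-> q0 -b-> q3 -b-> q0 -b-> q3 -a-> q2 -a-> q2 -a-> q2 -b-> q1 -b-> q3  → end q3, accepted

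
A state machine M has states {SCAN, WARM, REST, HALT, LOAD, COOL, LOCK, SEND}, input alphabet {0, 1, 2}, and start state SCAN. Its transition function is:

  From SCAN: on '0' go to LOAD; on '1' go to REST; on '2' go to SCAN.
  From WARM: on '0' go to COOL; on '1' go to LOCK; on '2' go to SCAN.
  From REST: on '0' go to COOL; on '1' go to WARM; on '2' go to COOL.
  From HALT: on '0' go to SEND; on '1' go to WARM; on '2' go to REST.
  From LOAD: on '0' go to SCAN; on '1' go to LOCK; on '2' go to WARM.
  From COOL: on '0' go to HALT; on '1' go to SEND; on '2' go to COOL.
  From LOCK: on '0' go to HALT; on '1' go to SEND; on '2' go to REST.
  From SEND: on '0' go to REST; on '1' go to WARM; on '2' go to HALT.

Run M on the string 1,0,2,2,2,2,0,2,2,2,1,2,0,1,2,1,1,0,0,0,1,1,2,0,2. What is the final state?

COOL

start at SCAN
read '1': SCAN → REST
read '0': REST → COOL
read '2': COOL → COOL
read '2': COOL → COOL
read '2': COOL → COOL
read '2': COOL → COOL
read '0': COOL → HALT
read '2': HALT → REST
read '2': REST → COOL
read '2': COOL → COOL
read '1': COOL → SEND
read '2': SEND → HALT
read '0': HALT → SEND
read '1': SEND → WARM
read '2': WARM → SCAN
read '1': SCAN → REST
read '1': REST → WARM
read '0': WARM → COOL
read '0': COOL → HALT
read '0': HALT → SEND
read '1': SEND → WARM
read '1': WARM → LOCK
read '2': LOCK → REST
read '0': REST → COOL
read '2': COOL → COOL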